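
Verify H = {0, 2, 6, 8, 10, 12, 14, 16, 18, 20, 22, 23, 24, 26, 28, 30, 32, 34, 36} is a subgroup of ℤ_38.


Subgroup test for H = {0, 2, 6, 8, 10, 12, 14, 16, 18, 20, 22, 23, 24, 26, 28, 30, 32, 34, 36} in (ℤ_38, +):
(1) 0 ∈ H? Yes
(2) Closure: for all a,b ∈ H, (a+b) mod 38 ∈ H? No  [counterexample: 2 + 2 = 4 ∉ H]
(3) Inverses: for all a ∈ H, -a mod 38 ∈ H? No

No, H is not a subgroup of ℤ_38


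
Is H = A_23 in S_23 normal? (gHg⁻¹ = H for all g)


H = A_23 in S_23
A_23 has index 2 in S_23, and every subgroup of index 2 is normal

Yes, normal subgroup


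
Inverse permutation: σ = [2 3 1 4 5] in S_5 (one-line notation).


To find σ⁻¹, swap domain and range:
σ(1) = 2 → σ⁻¹(2) = 1
σ(2) = 3 → σ⁻¹(3) = 2
σ(3) = 1 → σ⁻¹(1) = 3
σ(4) = 4 → σ⁻¹(4) = 4
σ(5) = 5 → σ⁻¹(5) = 5

σ⁻¹ = [3 1 2 4 5]


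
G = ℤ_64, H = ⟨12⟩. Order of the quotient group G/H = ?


|⟨12⟩| = n / gcd(12, 64) = 64 / 4 = 16
H is normal (ℤ_64 is abelian).
|G/H| = |G| / |H| = 64 / 16 = 4

|G/H| = 4


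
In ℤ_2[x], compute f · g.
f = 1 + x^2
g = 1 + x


Expand and collect like terms; reduce coefficients mod 2:
x^0: 1·1 = 1 ≡ 1 (mod 2)
x^1: 1·1 + 0·1 = 1 ≡ 1 (mod 2)
x^2: 0·1 + 1·1 = 1 ≡ 1 (mod 2)
x^3: 1·1 = 1 ≡ 1 (mod 2)
Result: 1 + x + x^2 + x^3

f · g = 1 + x + x^2 + x^3


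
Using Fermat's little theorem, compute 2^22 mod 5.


Fermat's little theorem: if p is prime and gcd(a,p)=1, then a^(p-1) ≡ 1 (mod p)
p = 5 is prime, gcd(2,5) = 1
Reduce exponent: 22 mod 4 = 2
So 2^22 ≡ 2^2 (mod 5)
2^2 mod 5 = 4

2^22 ≡ 4 (mod 5)


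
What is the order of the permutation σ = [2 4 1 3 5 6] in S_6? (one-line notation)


Cycle decomposition: (1 2 4 3)
Cycle lengths: 4
Order = lcm(4) = 4

ord(σ) = 4


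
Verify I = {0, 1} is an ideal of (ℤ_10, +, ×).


Check ideal conditions for I = {0, 1} in ℤ_10:
(1) I is an additive subgroup? No
(2) For r ∈ ℤ_10 and a ∈ I: r·a ∈ I? No  [counterexample: r=2, a=1, r·a mod 10 = 2 ∉ I]

No, I is not an ideal of ℤ_10


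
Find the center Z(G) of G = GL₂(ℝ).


Z(G) = {g ∈ G | gx = xg for all x ∈ G}
Only scalar multiples of the identity commute with all invertible matrices

Z(GL₂(ℝ)) = {aI : a ∈ ℝ, a ≠ 0}


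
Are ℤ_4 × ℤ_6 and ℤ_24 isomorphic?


Comparing ℤ_4 × ℤ_6 and ℤ_24:
gcd(4,6) = 2 ≠ 1. Max element order in ℤ_4×ℤ_6 is lcm(4,6) = 12 < 24, so it has no element of order 24

No, ℤ_4 × ℤ_6 ≇ ℤ_24


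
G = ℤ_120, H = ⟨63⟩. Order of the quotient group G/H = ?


|⟨63⟩| = n / gcd(63, 120) = 120 / 3 = 40
H is normal (ℤ_120 is abelian).
|G/H| = |G| / |H| = 120 / 40 = 3

|G/H| = 3


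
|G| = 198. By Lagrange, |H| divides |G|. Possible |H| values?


Lagrange's theorem: |H| divides |G|
|G| = 198
Divisors of 198: 1, 2, 3, 6, 9, 11, 18, 22, 33, 66, 99, 198

Possible subgroup orders: {1, 2, 3, 6, 9, 11, 18, 22, 33, 66, 99, 198}


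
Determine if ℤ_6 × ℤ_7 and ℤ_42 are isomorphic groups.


Comparing ℤ_6 × ℤ_7 and ℤ_42:
gcd(6,7) = 1, so ℤ_6 × ℤ_7 ≅ ℤ_42 (CRT)

Yes, ℤ_6 × ℤ_7 ≅ ℤ_42


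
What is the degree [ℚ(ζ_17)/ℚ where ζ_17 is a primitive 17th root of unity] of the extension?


[ℚ(ζ_n):ℚ] = deg Φ_n(x) = φ(n). Here φ(17) = 16

[ℚ(ζ_17)/ℚ where ζ_17 is a primitive 17th root of unity] = 16


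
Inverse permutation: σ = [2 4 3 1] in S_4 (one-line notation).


To find σ⁻¹, swap domain and range:
σ(1) = 2 → σ⁻¹(2) = 1
σ(2) = 4 → σ⁻¹(4) = 2
σ(3) = 3 → σ⁻¹(3) = 3
σ(4) = 1 → σ⁻¹(1) = 4

σ⁻¹ = [4 1 3 2]


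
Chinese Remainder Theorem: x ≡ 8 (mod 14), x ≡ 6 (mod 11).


m₁ = 14, m₂ = 11, gcd = 1, so CRT applies. M = m₁·m₂ = 154
Let M₁ = M/m₁ = 11, M₂ = M/m₂ = 14
Find y₁ ≡ M₁⁻¹ (mod m₁): 11⁻¹ ≡ 9 (mod 14)
Find y₂ ≡ M₂⁻¹ (mod m₂): 14⁻¹ ≡ 4 (mod 11)
x = a₁·M₁·y₁ + a₂·M₂·y₂ = 8·11·9 + 6·14·4 = 1128
Reduce mod 154: x ≡ 50
Check: 50 mod 14 = 8 ✓, 50 mod 11 = 6 ✓

x ≡ 50 (mod 154)


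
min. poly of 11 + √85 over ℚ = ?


Let α = 11 + √85. Then α - 11 = √85, so (α - 11)² = 85, giving α² - 22α + 36 = 0. Degree 2 and α ∉ ℚ, so this is the minimal polynomial.

Minimal polynomial: x² - 22x + 36


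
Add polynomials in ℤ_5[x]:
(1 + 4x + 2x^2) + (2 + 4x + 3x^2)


Add coefficients mod 5:
x^0: 1 + 2 = 3 (mod 5)
x^1: 4 + 4 = 3 (mod 5)
x^2: 2 + 3 = 0 (mod 5)
Result: 3 + 3x

f + g = 3 + 3x


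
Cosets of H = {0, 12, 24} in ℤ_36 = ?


H = {0, 12, 24}, |H| = 3
Number of cosets = |G|/|H| = 36/3 = 12
0 + H = {0, 12, 24}
1 + H = {1, 13, 25}
2 + H = {2, 14, 26}
3 + H = {3, 15, 27}
4 + H = {4, 16, 28}
5 + H = {5, 17, 29}
6 + H = {6, 18, 30}
7 + H = {7, 19, 31}
8 + H = {8, 20, 32}
9 + H = {9, 21, 33}
10 + H = {10, 22, 34}
11 + H = {11, 23, 35}

Cosets: 0+H={0,12,24}; 1+H={1,13,25}; 2+H={2,14,26}; 3+H={3,15,27}; 4+H={4,16,28}; 5+H={5,17,29}; 6+H={6,18,30}; 7+H={7,19,31}; 8+H={8,20,32}; 9+H={9,21,33}; 10+H={10,22,34}; 11+H={11,23,35}


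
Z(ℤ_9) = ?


Z(G) = {g ∈ G | gx = xg for all x ∈ G}
ℤ_9 is abelian, so Z(G) = G

Z(ℤ_9) = ℤ_9


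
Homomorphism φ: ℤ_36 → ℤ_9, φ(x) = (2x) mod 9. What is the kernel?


Kernel = preimage of identity
ker(φ) = {x ∈ ℤ_36 : 2x ≡ 0 (mod 9)}. Since 9 | 36, φ is well-defined. The kernel is the cyclic subgroup ⟨9⟩ of ℤ_36 (order 4), i.e. {0, 9, 18, 27}

ker(φ) = {0, 9, 18, 27}


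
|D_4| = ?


|D_n| = 2n (n rotations and n reflections)
|D_4| = 2×4 = 8

|D_4| = 8


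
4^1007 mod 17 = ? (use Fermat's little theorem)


Fermat's little theorem: if p is prime and gcd(a,p)=1, then a^(p-1) ≡ 1 (mod p)
p = 17 is prime, gcd(4,17) = 1
Reduce exponent: 1007 mod 16 = 15
So 4^1007 ≡ 4^15 (mod 17)
4^15 mod 17 = 13

4^1007 ≡ 13 (mod 17)


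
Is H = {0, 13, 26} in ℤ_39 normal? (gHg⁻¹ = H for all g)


H = {0, 13, 26} in ℤ_39
ℤ_39 is abelian; every subgroup of an abelian group is normal

Yes, normal subgroup


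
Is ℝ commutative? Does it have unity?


ℝ is a field: commutative, has unity, every nonzero element is a unit (hence an integral domain)
Commutative: Yes
Integral domain: Yes
Has unity: Yes

ℝ: Commutative=Yes, Unity=Yes


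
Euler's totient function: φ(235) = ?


Factor n: 235 = 5 × 47
φ(n) = n · ∏(1 - 1/p) over distinct primes p | n
φ(235) = 235 · (1 - 1/5) · (1 - 1/47) = 184

φ(235) = 184


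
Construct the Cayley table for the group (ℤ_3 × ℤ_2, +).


Elements: {(0,0), (0,1), (1,0), (1,1), (2,0), (2,1)}
Operation: componentwise addition mod (3, 2)
Entry (a, b) = ((a₁+b₁) mod 3, (a₂+b₂) mod 2)

Cayley table:
      | (0,0) | (0,1) | (1,0) | (1,1) | (2,0) | (2,1)
(0,0) | (0,0) | (0,1) | (1,0) | (1,1) | (2,0) | (2,1)
(0,1) | (0,1) | (0,0) | (1,1) | (1,0) | (2,1) | (2,0)
(1,0) | (1,0) | (1,1) | (2,0) | (2,1) | (0,0) | (0,1)
(1,1) | (1,1) | (1,0) | (2,1) | (2,0) | (0,1) | (0,0)
(2,0) | (2,0) | (2,1) | (0,0) | (0,1) | (1,0) | (1,1)
(2,1) | (2,1) | (2,0) | (0,1) | (0,0) | (1,1) | (1,0)


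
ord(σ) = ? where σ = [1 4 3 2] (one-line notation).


Cycle decomposition: (2 4)
Cycle lengths: 2
Order = lcm(2) = 2

ord(σ) = 2


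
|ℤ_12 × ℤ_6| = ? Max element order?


|ℤ_12 × ℤ_6| = 12 × 6 = 72
Max element order = lcm(12,6) = 12
Cyclic? No (gcd=6)

|ℤ_12×ℤ_6| = 72, max element order = 12


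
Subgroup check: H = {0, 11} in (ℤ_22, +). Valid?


Subgroup test for H = {0, 11} in (ℤ_22, +):
(1) 0 ∈ H? Yes
(2) Closure: for all a,b ∈ H, (a+b) mod 22 ∈ H? Yes
(3) Inverses: for all a ∈ H, -a mod 22 ∈ H? Yes

Yes, H is a subgroup of ℤ_22


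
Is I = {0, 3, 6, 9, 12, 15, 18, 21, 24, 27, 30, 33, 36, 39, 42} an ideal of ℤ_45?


Check ideal conditions for I = {0, 3, 6, 9, 12, 15, 18, 21, 24, 27, 30, 33, 36, 39, 42} in ℤ_45:
(1) I is an additive subgroup? Yes
(2) For r ∈ ℤ_45 and a ∈ I: r·a ∈ I? Yes

Yes, I is an ideal of ℤ_45


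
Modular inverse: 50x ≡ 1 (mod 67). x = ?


Use the extended Euclidean algorithm to write 1 = 50·s + 67·t; then s mod 67 is the inverse.
Euclidean algorithm:
  50 = 0·67 + 50
  67 = 1·50 + 17
  50 = 2·17 + 16
  17 = 1·16 + 1
  16 = 16·1 + 0
gcd(50,67) = 1
Back-substitution gives: 50·(-4) + 67·(3) = 1
So 50⁻¹ ≡ -4 ≡ 63 (mod 67)
Check: 50 × 63 = 3150 ≡ 1 (mod 67) ✓

50⁻¹ ≡ 63 (mod 67)


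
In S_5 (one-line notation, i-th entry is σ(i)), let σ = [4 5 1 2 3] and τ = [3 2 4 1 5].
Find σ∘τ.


σ∘τ: apply τ first, then σ
1 →τ 3 →σ 1
2 →τ 2 →σ 5
3 →τ 4 →σ 2
4 →τ 1 →σ 4
5 →τ 5 →σ 3

σ∘τ = [1 5 2 4 3]


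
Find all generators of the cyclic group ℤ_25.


g generates ℤ_n iff gcd(g,n) = 1
Prime factors of 25: 5
Generators are g ∈ {1,...,24} not divisible by any of these primes.
Generators: {1, 2, 3, 4, 6, 7, 8, 9, 11, 12, 13, 14, 16, 17, 18, 19, 21, 22, 23, 24}
Number of generators = φ(25) = 20

Generators of ℤ_25 = {1, 2, 3, 4, 6, 7, 8, 9, 11, 12, 13, 14, 16, 17, 18, 19, 21, 22, 23, 24}


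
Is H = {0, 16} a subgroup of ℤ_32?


Subgroup test for H = {0, 16} in (ℤ_32, +):
(1) 0 ∈ H? Yes
(2) Closure: for all a,b ∈ H, (a+b) mod 32 ∈ H? Yes
(3) Inverses: for all a ∈ H, -a mod 32 ∈ H? Yes

Yes, H is a subgroup of ℤ_32


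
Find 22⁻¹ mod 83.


Use the extended Euclidean algorithm to write 1 = 22·s + 83·t; then s mod 83 is the inverse.
Euclidean algorithm:
  22 = 0·83 + 22
  83 = 3·22 + 17
  22 = 1·17 + 5
  17 = 3·5 + 2
  5 = 2·2 + 1
  2 = 2·1 + 0
gcd(22,83) = 1
Back-substitution gives: 22·(34) + 83·(-9) = 1
So 22⁻¹ ≡ 34 ≡ 34 (mod 83)
Check: 22 × 34 = 748 ≡ 1 (mod 83) ✓

22⁻¹ ≡ 34 (mod 83)


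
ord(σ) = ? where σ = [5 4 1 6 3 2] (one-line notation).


Cycle decomposition: (1 5 3) (2 4 6)
Cycle lengths: 3, 3
Order = lcm(3, 3) = 3

ord(σ) = 3


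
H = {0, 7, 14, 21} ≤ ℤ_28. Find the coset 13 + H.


13 + H = {13 + h (mod 28) : h ∈ H}
13+0=13, 13+7=20, 13+14=27, 13+21=6
13 + H = {6, 13, 20, 27} = 6 + H

13 + H = {6, 13, 20, 27}


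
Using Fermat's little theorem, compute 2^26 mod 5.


Fermat's little theorem: if p is prime and gcd(a,p)=1, then a^(p-1) ≡ 1 (mod p)
p = 5 is prime, gcd(2,5) = 1
Reduce exponent: 26 mod 4 = 2
So 2^26 ≡ 2^2 (mod 5)
2^2 mod 5 = 4

2^26 ≡ 4 (mod 5)


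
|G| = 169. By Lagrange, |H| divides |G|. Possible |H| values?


Lagrange's theorem: |H| divides |G|
|G| = 169
Divisors of 169: 1, 13, 169

Possible subgroup orders: {1, 13, 169}


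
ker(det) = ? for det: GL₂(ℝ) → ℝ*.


Kernel = preimage of identity
ker(det) = {A | det(A) = 1} = SL₂(ℝ)

ker(det) = SL₂(ℝ)


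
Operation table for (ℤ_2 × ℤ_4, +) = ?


Elements: {(0,0), (0,1), (0,2), (0,3), (1,0), (1,1), (1,2), (1,3)}
Operation: componentwise addition mod (2, 4)
Entry (a, b) = ((a₁+b₁) mod 2, (a₂+b₂) mod 4)

Cayley table:
      | (0,0) | (0,1) | (0,2) | (0,3) | (1,0) | (1,1) | (1,2) | (1,3)
(0,0) | (0,0) | (0,1) | (0,2) | (0,3) | (1,0) | (1,1) | (1,2) | (1,3)
(0,1) | (0,1) | (0,2) | (0,3) | (0,0) | (1,1) | (1,2) | (1,3) | (1,0)
(0,2) | (0,2) | (0,3) | (0,0) | (0,1) | (1,2) | (1,3) | (1,0) | (1,1)
(0,3) | (0,3) | (0,0) | (0,1) | (0,2) | (1,3) | (1,0) | (1,1) | (1,2)
(1,0) | (1,0) | (1,1) | (1,2) | (1,3) | (0,0) | (0,1) | (0,2) | (0,3)
(1,1) | (1,1) | (1,2) | (1,3) | (1,0) | (0,1) | (0,2) | (0,3) | (0,0)
(1,2) | (1,2) | (1,3) | (1,0) | (1,1) | (0,2) | (0,3) | (0,0) | (0,1)
(1,3) | (1,3) | (1,0) | (1,1) | (1,2) | (0,3) | (0,0) | (0,1) | (0,2)


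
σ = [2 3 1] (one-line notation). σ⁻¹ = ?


To find σ⁻¹, swap domain and range:
σ(1) = 2 → σ⁻¹(2) = 1
σ(2) = 3 → σ⁻¹(3) = 2
σ(3) = 1 → σ⁻¹(1) = 3

σ⁻¹ = [3 1 2]


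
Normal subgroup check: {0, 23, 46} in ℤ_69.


H = {0, 23, 46} in ℤ_69
ℤ_69 is abelian; every subgroup of an abelian group is normal

Yes, normal subgroup


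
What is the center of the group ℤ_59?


Z(G) = {g ∈ G | gx = xg for all x ∈ G}
ℤ_59 is abelian, so Z(G) = G

Z(ℤ_59) = ℤ_59


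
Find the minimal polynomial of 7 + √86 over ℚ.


Let α = 7 + √86. Then α - 7 = √86, so (α - 7)² = 86, giving α² - 14α - 37 = 0. Degree 2 and α ∉ ℚ, so this is the minimal polynomial.

Minimal polynomial: x² - 14x - 37


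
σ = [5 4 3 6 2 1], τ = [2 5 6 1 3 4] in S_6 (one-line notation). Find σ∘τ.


σ∘τ: apply τ first, then σ
1 →τ 2 →σ 4
2 →τ 5 →σ 2
3 →τ 6 →σ 1
4 →τ 1 →σ 5
5 →τ 3 →σ 3
6 →τ 4 →σ 6

σ∘τ = [4 2 1 5 3 6]


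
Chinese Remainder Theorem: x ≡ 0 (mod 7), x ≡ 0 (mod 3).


m₁ = 7, m₂ = 3, gcd = 1, so CRT applies. M = m₁·m₂ = 21
Let M₁ = M/m₁ = 3, M₂ = M/m₂ = 7
Find y₁ ≡ M₁⁻¹ (mod m₁): 3⁻¹ ≡ 5 (mod 7)
Find y₂ ≡ M₂⁻¹ (mod m₂): 7⁻¹ ≡ 1 (mod 3)
x = a₁·M₁·y₁ + a₂·M₂·y₂ = 0·3·5 + 0·7·1 = 0
Reduce mod 21: x ≡ 0
Check: 0 mod 7 = 0 ✓, 0 mod 3 = 0 ✓

x ≡ 0 (mod 21)


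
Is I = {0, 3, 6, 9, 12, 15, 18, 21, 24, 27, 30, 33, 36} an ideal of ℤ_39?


Check ideal conditions for I = {0, 3, 6, 9, 12, 15, 18, 21, 24, 27, 30, 33, 36} in ℤ_39:
(1) I is an additive subgroup? Yes
(2) For r ∈ ℤ_39 and a ∈ I: r·a ∈ I? Yes

Yes, I is an ideal of ℤ_39


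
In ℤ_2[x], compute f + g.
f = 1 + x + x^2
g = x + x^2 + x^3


Add coefficients mod 2:
x^0: 1 + 0 = 1 (mod 2)
x^1: 1 + 1 = 0 (mod 2)
x^2: 1 + 1 = 0 (mod 2)
x^3: 0 + 1 = 1 (mod 2)
Result: 1 + x^3

f + g = 1 + x^3


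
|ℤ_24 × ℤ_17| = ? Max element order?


|ℤ_24 × ℤ_17| = 24 × 17 = 408
Max element order = lcm(24,17) = 408
Cyclic? Yes (gcd=1)

|ℤ_24×ℤ_17| = 408, max element order = 408


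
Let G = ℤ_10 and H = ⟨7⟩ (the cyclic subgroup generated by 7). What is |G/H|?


|⟨7⟩| = n / gcd(7, 10) = 10 / 1 = 10
H is normal (ℤ_10 is abelian).
|G/H| = |G| / |H| = 10 / 10 = 1

|G/H| = 1


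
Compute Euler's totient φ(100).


Factor n: 100 = 2^2 × 5^2
φ(n) = n · ∏(1 - 1/p) over distinct primes p | n
φ(100) = 100 · (1 - 1/2) · (1 - 1/5) = 40

φ(100) = 40


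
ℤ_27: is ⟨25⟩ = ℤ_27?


g generates ℤ_n iff gcd(g, n) = 1
gcd(25, 27) = 1
Since gcd = 1, 25 is a generator.

Yes, 25 generates ℤ_27


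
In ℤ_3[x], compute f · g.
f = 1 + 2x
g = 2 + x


Expand and collect like terms; reduce coefficients mod 3:
x^0: 1·2 = 2 ≡ 2 (mod 3)
x^1: 1·1 + 2·2 = 5 ≡ 2 (mod 3)
x^2: 2·1 = 2 ≡ 2 (mod 3)
Result: 2 + 2x + 2x^2

f · g = 2 + 2x + 2x^2


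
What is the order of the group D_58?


|D_n| = 2n (n rotations and n reflections)
|D_58| = 2×58 = 116

|D_58| = 116


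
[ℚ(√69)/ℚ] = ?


√69 has minimal polynomial x² - 69 (irreducible over ℚ since 69 is squarefree)

[ℚ(√69)/ℚ] = 2


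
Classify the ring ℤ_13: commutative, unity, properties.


ℤ_13 is a commutative ring with unity 1; 13 is prime, so ℤ_13 is a field (hence an integral domain)
Commutative: Yes
Integral domain: Yes
Has unity: Yes

ℤ_13: Commutative=Yes, Unity=Yes


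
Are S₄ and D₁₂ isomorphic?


Comparing S₄ and D₁₂:
S₄ has trivial center; D₁₂ has center {e, r⁶}

No, S₄ ≇ D₁₂


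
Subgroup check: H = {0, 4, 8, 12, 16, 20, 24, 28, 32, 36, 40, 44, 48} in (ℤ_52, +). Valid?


Subgroup test for H = {0, 4, 8, 12, 16, 20, 24, 28, 32, 36, 40, 44, 48} in (ℤ_52, +):
(1) 0 ∈ H? Yes
(2) Closure: for all a,b ∈ H, (a+b) mod 52 ∈ H? Yes
(3) Inverses: for all a ∈ H, -a mod 52 ∈ H? Yes

Yes, H is a subgroup of ℤ_52


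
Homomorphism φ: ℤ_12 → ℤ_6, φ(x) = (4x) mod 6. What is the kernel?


Kernel = preimage of identity
ker(φ) = {x ∈ ℤ_12 : 4x ≡ 0 (mod 6)}. Since 6 | 12, φ is well-defined. The kernel is the cyclic subgroup ⟨3⟩ of ℤ_12 (order 4), i.e. {0, 3, 6, 9}

ker(φ) = {0, 3, 6, 9}


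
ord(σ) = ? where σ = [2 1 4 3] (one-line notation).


Cycle decomposition: (1 2) (3 4)
Cycle lengths: 2, 2
Order = lcm(2, 2) = 2

ord(σ) = 2


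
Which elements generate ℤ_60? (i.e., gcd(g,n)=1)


g generates ℤ_n iff gcd(g,n) = 1
Prime factors of 60: 2, 3, 5
Generators are g ∈ {1,...,59} not divisible by any of these primes.
Generators: {1, 7, 11, 13, 17, 19, 23, 29, 31, 37, 41, 43, 47, 49, 53, 59}
Number of generators = φ(60) = 16

Generators of ℤ_60 = {1, 7, 11, 13, 17, 19, 23, 29, 31, 37, 41, 43, 47, 49, 53, 59}


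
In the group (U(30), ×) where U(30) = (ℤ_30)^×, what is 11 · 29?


Operation: multiplication mod 30
11 · 29 = (a × b) mod 30 with a = 11, b = 29

11 · 29 = 19


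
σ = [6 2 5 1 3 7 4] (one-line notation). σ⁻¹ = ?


To find σ⁻¹, swap domain and range:
σ(1) = 6 → σ⁻¹(6) = 1
σ(2) = 2 → σ⁻¹(2) = 2
σ(3) = 5 → σ⁻¹(5) = 3
σ(4) = 1 → σ⁻¹(1) = 4
σ(5) = 3 → σ⁻¹(3) = 5
σ(6) = 7 → σ⁻¹(7) = 6
σ(7) = 4 → σ⁻¹(4) = 7

σ⁻¹ = [4 2 5 7 3 1 6]


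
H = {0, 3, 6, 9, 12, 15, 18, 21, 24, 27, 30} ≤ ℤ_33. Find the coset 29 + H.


29 + H = {29 + h (mod 33) : h ∈ H}
29+0=29, 29+3=32, 29+6=2, 29+9=5, 29+12=8, 29+15=11, 29+18=14, 29+21=17, 29+24=20, 29+27=23, 29+30=26
29 + H = {2, 5, 8, 11, 14, 17, 20, 23, 26, 29, 32} = 2 + H

29 + H = {2, 5, 8, 11, 14, 17, 20, 23, 26, 29, 32}


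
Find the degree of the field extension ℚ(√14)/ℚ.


√14 has minimal polynomial x² - 14 (irreducible over ℚ since 14 is squarefree)

[ℚ(√14)/ℚ] = 2


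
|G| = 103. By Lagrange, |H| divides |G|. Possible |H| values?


Lagrange's theorem: |H| divides |G|
|G| = 103
Divisors of 103: 1, 103

Possible subgroup orders: {1, 103}


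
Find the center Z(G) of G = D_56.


Z(G) = {g ∈ G | gx = xg for all x ∈ G}
For even n, Z(D_n) = {e, r^(n/2)}: the 180° rotation r^28 commutes with every reflection and rotation

Z(D_56) = {e, r^28}


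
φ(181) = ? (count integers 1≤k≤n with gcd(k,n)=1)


Factor n: 181 = 181
φ(n) = n · ∏(1 - 1/p) over distinct primes p | n
φ(181) = 181 · (1 - 1/181) = 180

φ(181) = 180


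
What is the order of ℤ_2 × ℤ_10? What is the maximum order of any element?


|ℤ_2 × ℤ_10| = 2 × 10 = 20
Max element order = lcm(2,10) = 10
Cyclic? No (gcd=2)

|ℤ_2×ℤ_10| = 20, max element order = 10


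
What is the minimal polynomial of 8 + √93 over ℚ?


Let α = 8 + √93. Then α - 8 = √93, so (α - 8)² = 93, giving α² - 16α - 29 = 0. Degree 2 and α ∉ ℚ, so this is the minimal polynomial.

Minimal polynomial: x² - 16x - 29


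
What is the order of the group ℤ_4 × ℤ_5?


|A × B| = |A| · |B|
|ℤ_4 × ℤ_5| = 4 × 5 = 20

|ℤ_4 × ℤ_5| = 20


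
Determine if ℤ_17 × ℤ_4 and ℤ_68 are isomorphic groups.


Comparing ℤ_17 × ℤ_4 and ℤ_68:
gcd(17,4) = 1, so ℤ_17 × ℤ_4 ≅ ℤ_68 (CRT)

Yes, ℤ_17 × ℤ_4 ≅ ℤ_68


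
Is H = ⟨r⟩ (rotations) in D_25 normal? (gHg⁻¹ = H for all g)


H = ⟨r⟩ (rotations) in D_25
The rotation subgroup ⟨r⟩ has index 2 in D_25, so it is normal

Yes, normal subgroup


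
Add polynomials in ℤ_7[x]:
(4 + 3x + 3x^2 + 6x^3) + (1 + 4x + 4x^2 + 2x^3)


Add coefficients mod 7:
x^0: 4 + 1 = 5 (mod 7)
x^1: 3 + 4 = 0 (mod 7)
x^2: 3 + 4 = 0 (mod 7)
x^3: 6 + 2 = 1 (mod 7)
Result: 5 + x^3

f + g = 5 + x^3


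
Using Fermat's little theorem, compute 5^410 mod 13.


Fermat's little theorem: if p is prime and gcd(a,p)=1, then a^(p-1) ≡ 1 (mod p)
p = 13 is prime, gcd(5,13) = 1
Reduce exponent: 410 mod 12 = 2
So 5^410 ≡ 5^2 (mod 13)
5^2 mod 13 = 12

5^410 ≡ 12 (mod 13)


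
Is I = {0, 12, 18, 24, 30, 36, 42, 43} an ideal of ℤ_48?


Check ideal conditions for I = {0, 12, 18, 24, 30, 36, 42, 43} in ℤ_48:
(1) I is an additive subgroup? No
(2) For r ∈ ℤ_48 and a ∈ I: r·a ∈ I? No  [counterexample: r=2, a=43, r·a mod 48 = 38 ∉ I]

No, I is not an ideal of ℤ_48


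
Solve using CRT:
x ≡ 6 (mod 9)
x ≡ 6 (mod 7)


m₁ = 9, m₂ = 7, gcd = 1, so CRT applies. M = m₁·m₂ = 63
Let M₁ = M/m₁ = 7, M₂ = M/m₂ = 9
Find y₁ ≡ M₁⁻¹ (mod m₁): 7⁻¹ ≡ 4 (mod 9)
Find y₂ ≡ M₂⁻¹ (mod m₂): 9⁻¹ ≡ 4 (mod 7)
x = a₁·M₁·y₁ + a₂·M₂·y₂ = 6·7·4 + 6·9·4 = 384
Reduce mod 63: x ≡ 6
Check: 6 mod 9 = 6 ✓, 6 mod 7 = 6 ✓

x ≡ 6 (mod 63)


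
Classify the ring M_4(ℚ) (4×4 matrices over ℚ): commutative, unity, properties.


Matrix multiplication is non-commutative for n ≥ 2; the identity matrix I is the unity; singular matrices give zero divisors, so not an integral domain
Commutative: No
Integral domain: No
Has unity: Yes

M_4(ℚ) (4×4 matrices over ℚ): Commutative=No, Unity=Yes


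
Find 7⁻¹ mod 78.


Use the extended Euclidean algorithm to write 1 = 7·s + 78·t; then s mod 78 is the inverse.
Euclidean algorithm:
  7 = 0·78 + 7
  78 = 11·7 + 1
  7 = 7·1 + 0
gcd(7,78) = 1
Back-substitution gives: 7·(-11) + 78·(1) = 1
So 7⁻¹ ≡ -11 ≡ 67 (mod 78)
Check: 7 × 67 = 469 ≡ 1 (mod 78) ✓

7⁻¹ ≡ 67 (mod 78)


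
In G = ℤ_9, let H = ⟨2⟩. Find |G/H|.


|⟨2⟩| = n / gcd(2, 9) = 9 / 1 = 9
H is normal (ℤ_9 is abelian).
|G/H| = |G| / |H| = 9 / 9 = 1

|G/H| = 1


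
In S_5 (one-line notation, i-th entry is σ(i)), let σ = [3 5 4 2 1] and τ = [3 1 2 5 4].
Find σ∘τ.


σ∘τ: apply τ first, then σ
1 →τ 3 →σ 4
2 →τ 1 →σ 3
3 →τ 2 →σ 5
4 →τ 5 →σ 1
5 →τ 4 →σ 2

σ∘τ = [4 3 5 1 2]


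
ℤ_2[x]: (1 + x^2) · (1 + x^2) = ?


Expand and collect like terms; reduce coefficients mod 2:
x^0: 1·1 = 1 ≡ 1 (mod 2)
x^1: 1·0 + 0·1 = 0 ≡ 0 (mod 2)
x^2: 1·1 + 0·0 + 1·1 = 2 ≡ 0 (mod 2)
x^3: 0·1 + 1·0 = 0 ≡ 0 (mod 2)
x^4: 1·1 = 1 ≡ 1 (mod 2)
Result: 1 + x^4

f · g = 1 + x^4


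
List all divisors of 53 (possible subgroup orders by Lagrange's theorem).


Lagrange's theorem: |H| divides |G|
|G| = 53
Divisors of 53: 1, 53

Possible subgroup orders: {1, 53}


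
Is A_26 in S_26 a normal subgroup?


H = A_26 in S_26
A_26 has index 2 in S_26, and every subgroup of index 2 is normal

Yes, normal subgroup


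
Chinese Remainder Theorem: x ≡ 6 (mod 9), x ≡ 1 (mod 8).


m₁ = 9, m₂ = 8, gcd = 1, so CRT applies. M = m₁·m₂ = 72
Let M₁ = M/m₁ = 8, M₂ = M/m₂ = 9
Find y₁ ≡ M₁⁻¹ (mod m₁): 8⁻¹ ≡ 8 (mod 9)
Find y₂ ≡ M₂⁻¹ (mod m₂): 9⁻¹ ≡ 1 (mod 8)
x = a₁·M₁·y₁ + a₂·M₂·y₂ = 6·8·8 + 1·9·1 = 393
Reduce mod 72: x ≡ 33
Check: 33 mod 9 = 6 ✓, 33 mod 8 = 1 ✓

x ≡ 33 (mod 72)


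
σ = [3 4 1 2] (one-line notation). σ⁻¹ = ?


To find σ⁻¹, swap domain and range:
σ(1) = 3 → σ⁻¹(3) = 1
σ(2) = 4 → σ⁻¹(4) = 2
σ(3) = 1 → σ⁻¹(1) = 3
σ(4) = 2 → σ⁻¹(2) = 4

σ⁻¹ = [3 4 1 2]


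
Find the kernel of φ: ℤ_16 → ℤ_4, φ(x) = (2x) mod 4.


Kernel = preimage of identity
ker(φ) = {x ∈ ℤ_16 : 2x ≡ 0 (mod 4)}. Since 4 | 16, φ is well-defined. The kernel is the cyclic subgroup ⟨2⟩ of ℤ_16 (order 8), i.e. {0, 2, 4, 6, 8, 10, 12, 14}

ker(φ) = {0, 2, 4, 6, 8, 10, 12, 14}


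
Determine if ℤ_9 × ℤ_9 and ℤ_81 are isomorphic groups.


Comparing ℤ_9 × ℤ_9 and ℤ_81:
gcd(9,9) = 9 ≠ 1. Max element order in ℤ_9×ℤ_9 is lcm(9,9) = 9 < 81, so it has no element of order 81

No, ℤ_9 × ℤ_9 ≇ ℤ_81


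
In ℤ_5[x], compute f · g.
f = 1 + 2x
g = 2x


Expand and collect like terms; reduce coefficients mod 5:
x^0: 1·0 = 0 ≡ 0 (mod 5)
x^1: 1·2 + 2·0 = 2 ≡ 2 (mod 5)
x^2: 2·2 = 4 ≡ 4 (mod 5)
Result: 2x + 4x^2

f · g = 2x + 4x^2


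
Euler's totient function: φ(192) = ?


Factor n: 192 = 2^6 × 3
φ(n) = n · ∏(1 - 1/p) over distinct primes p | n
φ(192) = 192 · (1 - 1/2) · (1 - 1/3) = 64

φ(192) = 64


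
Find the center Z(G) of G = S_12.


Z(G) = {g ∈ G | gx = xg for all x ∈ G}
S_n is non-abelian for n ≥ 3; Z(S_12) is trivial

Z(S_12) = {e}


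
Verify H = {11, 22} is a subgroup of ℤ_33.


Subgroup test for H = {11, 22} in (ℤ_33, +):
(1) 0 ∈ H? No
(2) Closure: for all a,b ∈ H, (a+b) mod 33 ∈ H? No  [counterexample: 11 + 22 = 0 ∉ H]
(3) Inverses: for all a ∈ H, -a mod 33 ∈ H? Yes

No, H is not a subgroup of ℤ_33


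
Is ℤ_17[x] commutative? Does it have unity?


ℤ_17 is a field (n prime), so ℤ_17[x] is a commutative integral domain with unity
Commutative: Yes
Integral domain: Yes
Has unity: Yes

ℤ_17[x]: Commutative=Yes, Unity=Yes


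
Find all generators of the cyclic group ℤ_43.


g generates ℤ_n iff gcd(g,n) = 1
Prime factors of 43: 43
Generators are g ∈ {1,...,42} not divisible by any of these primes.
Generators: {1, 2, 3, 4, 5, 6, 7, 8, 9, 10, 11, 12, 13, 14, 15, 16, 17, 18, 19, 20, 21, 22, 23, 24, 25, 26, 27, 28, 29, 30, 31, 32, 33, 34, 35, 36, 37, 38, 39, 40, 41, 42}
Number of generators = φ(43) = 42

Generators of ℤ_43 = {1, 2, 3, 4, 5, 6, 7, 8, 9, 10, 11, 12, 13, 14, 15, 16, 17, 18, 19, 20, 21, 22, 23, 24, 25, 26, 27, 28, 29, 30, 31, 32, 33, 34, 35, 36, 37, 38, 39, 40, 41, 42}


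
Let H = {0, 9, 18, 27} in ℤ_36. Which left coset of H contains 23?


23 + H = {23 + h (mod 36) : h ∈ H}
23+0=23, 23+9=32, 23+18=5, 23+27=14
23 + H = {5, 14, 23, 32} = 5 + H

23 + H = {5, 14, 23, 32}


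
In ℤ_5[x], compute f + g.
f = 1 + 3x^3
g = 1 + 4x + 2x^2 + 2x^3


Add coefficients mod 5:
x^0: 1 + 1 = 2 (mod 5)
x^1: 0 + 4 = 4 (mod 5)
x^2: 0 + 2 = 2 (mod 5)
x^3: 3 + 2 = 0 (mod 5)
Result: 2 + 4x + 2x^2

f + g = 2 + 4x + 2x^2


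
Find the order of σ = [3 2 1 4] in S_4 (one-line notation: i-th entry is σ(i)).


Cycle decomposition: (1 3)
Cycle lengths: 2
Order = lcm(2) = 2

ord(σ) = 2


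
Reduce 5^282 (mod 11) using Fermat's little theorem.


Fermat's little theorem: if p is prime and gcd(a,p)=1, then a^(p-1) ≡ 1 (mod p)
p = 11 is prime, gcd(5,11) = 1
Reduce exponent: 282 mod 10 = 2
So 5^282 ≡ 5^2 (mod 11)
5^2 mod 11 = 3

5^282 ≡ 3 (mod 11)


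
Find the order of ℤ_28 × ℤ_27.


|A × B| = |A| · |B|
|ℤ_28 × ℤ_27| = 28 × 27 = 756

|ℤ_28 × ℤ_27| = 756


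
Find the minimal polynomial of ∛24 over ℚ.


∛24 satisfies x³ - 24 = 0, irreducible over ℚ (no rational root; 24 is not a perfect cube)

Minimal polynomial: x³ - 24


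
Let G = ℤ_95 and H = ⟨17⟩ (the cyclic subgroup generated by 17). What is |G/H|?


|⟨17⟩| = n / gcd(17, 95) = 95 / 1 = 95
H is normal (ℤ_95 is abelian).
|G/H| = |G| / |H| = 95 / 95 = 1

|G/H| = 1


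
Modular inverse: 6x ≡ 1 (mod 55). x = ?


Use the extended Euclidean algorithm to write 1 = 6·s + 55·t; then s mod 55 is the inverse.
Euclidean algorithm:
  6 = 0·55 + 6
  55 = 9·6 + 1
  6 = 6·1 + 0
gcd(6,55) = 1
Back-substitution gives: 6·(-9) + 55·(1) = 1
So 6⁻¹ ≡ -9 ≡ 46 (mod 55)
Check: 6 × 46 = 276 ≡ 1 (mod 55) ✓

6⁻¹ ≡ 46 (mod 55)


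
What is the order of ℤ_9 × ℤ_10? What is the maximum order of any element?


|ℤ_9 × ℤ_10| = 9 × 10 = 90
Max element order = lcm(9,10) = 90
Cyclic? Yes (gcd=1)

|ℤ_9×ℤ_10| = 90, max element order = 90


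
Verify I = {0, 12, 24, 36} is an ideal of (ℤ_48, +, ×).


Check ideal conditions for I = {0, 12, 24, 36} in ℤ_48:
(1) I is an additive subgroup? Yes
(2) For r ∈ ℤ_48 and a ∈ I: r·a ∈ I? Yes

Yes, I is an ideal of ℤ_48


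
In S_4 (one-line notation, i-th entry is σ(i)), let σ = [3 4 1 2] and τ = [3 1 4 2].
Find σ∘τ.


σ∘τ: apply τ first, then σ
1 →τ 3 →σ 1
2 →τ 1 →σ 3
3 →τ 4 →σ 2
4 →τ 2 →σ 4

σ∘τ = [1 3 2 4]


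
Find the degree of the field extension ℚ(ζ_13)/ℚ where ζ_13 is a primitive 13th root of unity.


[ℚ(ζ_n):ℚ] = deg Φ_n(x) = φ(n). Here φ(13) = 12

[ℚ(ζ_13)/ℚ where ζ_13 is a primitive 13th root of unity] = 12


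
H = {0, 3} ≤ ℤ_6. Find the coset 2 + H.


2 + H = {2 + h (mod 6) : h ∈ H}
2+0=2, 2+3=5

2 + H = {2, 5}


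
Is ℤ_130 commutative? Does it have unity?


ℤ_130 is a commutative ring with unity 1; 130 = 2×65 is composite, so 2·65 ≡ 0 gives zero divisors (not an integral domain)
Commutative: Yes
Integral domain: No
Has unity: Yes

ℤ_130: Commutative=Yes, Unity=Yes


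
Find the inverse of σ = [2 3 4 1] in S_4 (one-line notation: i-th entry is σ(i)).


To find σ⁻¹, swap domain and range:
σ(1) = 2 → σ⁻¹(2) = 1
σ(2) = 3 → σ⁻¹(3) = 2
σ(3) = 4 → σ⁻¹(4) = 3
σ(4) = 1 → σ⁻¹(1) = 4

σ⁻¹ = [4 1 2 3]


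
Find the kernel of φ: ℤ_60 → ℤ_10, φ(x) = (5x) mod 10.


Kernel = preimage of identity
ker(φ) = {x ∈ ℤ_60 : 5x ≡ 0 (mod 10)}. Since 10 | 60, φ is well-defined. The kernel is the cyclic subgroup ⟨2⟩ of ℤ_60 (order 30), i.e. {0, 2, 4, 6, 8, 10, 12, 14, 16, 18, 20, 22, 24, 26, 28, 30, 32, 34, 36, 38, 40, 42, 44, 46, 48, 50, 52, 54, 56, 58}

ker(φ) = {0, 2, 4, 6, 8, 10, 12, 14, 16, 18, 20, 22, 24, 26, 28, 30, 32, 34, 36, 38, 40, 42, 44, 46, 48, 50, 52, 54, 56, 58}


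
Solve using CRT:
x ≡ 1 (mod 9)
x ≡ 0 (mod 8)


m₁ = 9, m₂ = 8, gcd = 1, so CRT applies. M = m₁·m₂ = 72
Let M₁ = M/m₁ = 8, M₂ = M/m₂ = 9
Find y₁ ≡ M₁⁻¹ (mod m₁): 8⁻¹ ≡ 8 (mod 9)
Find y₂ ≡ M₂⁻¹ (mod m₂): 9⁻¹ ≡ 1 (mod 8)
x = a₁·M₁·y₁ + a₂·M₂·y₂ = 1·8·8 + 0·9·1 = 64
Reduce mod 72: x ≡ 64
Check: 64 mod 9 = 1 ✓, 64 mod 8 = 0 ✓

x ≡ 64 (mod 72)


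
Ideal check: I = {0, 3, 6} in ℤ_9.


Check ideal conditions for I = {0, 3, 6} in ℤ_9:
(1) I is an additive subgroup? Yes
(2) For r ∈ ℤ_9 and a ∈ I: r·a ∈ I? Yes

Yes, I is an ideal of ℤ_9


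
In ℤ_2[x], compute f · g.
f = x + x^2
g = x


Expand and collect like terms; reduce coefficients mod 2:
x^0: 0·0 = 0 ≡ 0 (mod 2)
x^1: 0·1 + 1·0 = 0 ≡ 0 (mod 2)
x^2: 1·1 + 1·0 = 1 ≡ 1 (mod 2)
x^3: 1·1 = 1 ≡ 1 (mod 2)
Result: x^2 + x^3

f · g = x^2 + x^3


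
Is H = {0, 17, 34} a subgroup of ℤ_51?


Subgroup test for H = {0, 17, 34} in (ℤ_51, +):
(1) 0 ∈ H? Yes
(2) Closure: for all a,b ∈ H, (a+b) mod 51 ∈ H? Yes
(3) Inverses: for all a ∈ H, -a mod 51 ∈ H? Yes

Yes, H is a subgroup of ℤ_51


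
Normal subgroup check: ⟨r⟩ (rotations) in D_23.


H = ⟨r⟩ (rotations) in D_23
The rotation subgroup ⟨r⟩ has index 2 in D_23, so it is normal

Yes, normal subgroup


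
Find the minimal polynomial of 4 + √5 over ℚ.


Let α = 4 + √5. Then α - 4 = √5, so (α - 4)² = 5, giving α² - 8α + 11 = 0. Degree 2 and α ∉ ℚ, so this is the minimal polynomial.

Minimal polynomial: x² - 8x + 11


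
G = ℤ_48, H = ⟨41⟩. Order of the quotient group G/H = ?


|⟨41⟩| = n / gcd(41, 48) = 48 / 1 = 48
H is normal (ℤ_48 is abelian).
|G/H| = |G| / |H| = 48 / 48 = 1

|G/H| = 1


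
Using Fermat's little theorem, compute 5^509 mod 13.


Fermat's little theorem: if p is prime and gcd(a,p)=1, then a^(p-1) ≡ 1 (mod p)
p = 13 is prime, gcd(5,13) = 1
Reduce exponent: 509 mod 12 = 5
So 5^509 ≡ 5^5 (mod 13)
5^5 mod 13 = 5

5^509 ≡ 5 (mod 13)


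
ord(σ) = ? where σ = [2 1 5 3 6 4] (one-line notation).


Cycle decomposition: (1 2) (3 5 6 4)
Cycle lengths: 2, 4
Order = lcm(2, 4) = 4

ord(σ) = 4


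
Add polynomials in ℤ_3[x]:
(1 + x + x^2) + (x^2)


Add coefficients mod 3:
x^0: 1 + 0 = 1 (mod 3)
x^1: 1 + 0 = 1 (mod 3)
x^2: 1 + 1 = 2 (mod 3)
Result: 1 + x + 2x^2

f + g = 1 + x + 2x^2


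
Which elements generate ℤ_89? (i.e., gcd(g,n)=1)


g generates ℤ_n iff gcd(g,n) = 1
Prime factors of 89: 89
Generators are g ∈ {1,...,88} not divisible by any of these primes.
Generators: {1, 2, 3, 4, 5, 6, 7, 8, 9, 10, 11, 12, 13, 14, 15, 16, 17, 18, 19, 20, 21, 22, 23, 24, 25, 26, 27, 28, 29, 30, 31, 32, 33, 34, 35, 36, 37, 38, 39, 40, 41, 42, 43, 44, 45, 46, 47, 48, 49, 50, 51, 52, 53, 54, 55, 56, 57, 58, 59, 60, 61, 62, 63, 64, 65, 66, 67, 68, 69, 70, 71, 72, 73, 74, 75, 76, 77, 78, 79, 80, 81, 82, 83, 84, 85, 86, 87, 88}
Number of generators = φ(89) = 88

Generators of ℤ_89 = {1, 2, 3, 4, 5, 6, 7, 8, 9, 10, 11, 12, 13, 14, 15, 16, 17, 18, 19, 20, 21, 22, 23, 24, 25, 26, 27, 28, 29, 30, 31, 32, 33, 34, 35, 36, 37, 38, 39, 40, 41, 42, 43, 44, 45, 46, 47, 48, 49, 50, 51, 52, 53, 54, 55, 56, 57, 58, 59, 60, 61, 62, 63, 64, 65, 66, 67, 68, 69, 70, 71, 72, 73, 74, 75, 76, 77, 78, 79, 80, 81, 82, 83, 84, 85, 86, 87, 88}


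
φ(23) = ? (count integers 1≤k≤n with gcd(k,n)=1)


φ(n) = count of k ∈ {1,...,n} with gcd(k,n)=1
Coprimes to 23: {1, 2, 3, 4, 5, 6, 7, 8, 9, 10, 11, 12, 13, 14, 15, 16, 17, 18, 19, 20, 21, 22}
Count: 22

φ(23) = 22


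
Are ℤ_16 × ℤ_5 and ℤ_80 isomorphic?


Comparing ℤ_16 × ℤ_5 and ℤ_80:
gcd(16,5) = 1, so ℤ_16 × ℤ_5 ≅ ℤ_80 (CRT)

Yes, ℤ_16 × ℤ_5 ≅ ℤ_80


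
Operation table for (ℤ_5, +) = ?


Elements: {0, 1, 2, 3, 4}
Operation: addition mod 5
Entry (a, b) = (a + b) mod 5

Cayley table:
  | 0 | 1 | 2 | 3 | 4
0 | 0 | 1 | 2 | 3 | 4
1 | 1 | 2 | 3 | 4 | 0
2 | 2 | 3 | 4 | 0 | 1
3 | 3 | 4 | 0 | 1 | 2
4 | 4 | 0 | 1 | 2 | 3


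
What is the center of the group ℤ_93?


Z(G) = {g ∈ G | gx = xg for all x ∈ G}
ℤ_93 is abelian, so Z(G) = G

Z(ℤ_93) = ℤ_93


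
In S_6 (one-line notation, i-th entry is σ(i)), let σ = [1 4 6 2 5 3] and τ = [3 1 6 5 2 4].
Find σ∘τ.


σ∘τ: apply τ first, then σ
1 →τ 3 →σ 6
2 →τ 1 →σ 1
3 →τ 6 →σ 3
4 →τ 5 →σ 5
5 →τ 2 →σ 4
6 →τ 4 →σ 2

σ∘τ = [6 1 3 5 4 2]


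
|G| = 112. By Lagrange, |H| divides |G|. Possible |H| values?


Lagrange's theorem: |H| divides |G|
|G| = 112
Divisors of 112: 1, 2, 4, 7, 8, 14, 16, 28, 56, 112

Possible subgroup orders: {1, 2, 4, 7, 8, 14, 16, 28, 56, 112}


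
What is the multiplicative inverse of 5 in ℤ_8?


Use the extended Euclidean algorithm to write 1 = 5·s + 8·t; then s mod 8 is the inverse.
Euclidean algorithm:
  5 = 0·8 + 5
  8 = 1·5 + 3
  5 = 1·3 + 2
  3 = 1·2 + 1
  2 = 2·1 + 0
gcd(5,8) = 1
Back-substitution gives: 5·(-3) + 8·(2) = 1
So 5⁻¹ ≡ -3 ≡ 5 (mod 8)
Check: 5 × 5 = 25 ≡ 1 (mod 8) ✓

5⁻¹ ≡ 5 (mod 8)


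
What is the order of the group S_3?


|S_n| = n! (number of permutations of n symbols)
|S_3| = 3! = 6

|S_3| = 6


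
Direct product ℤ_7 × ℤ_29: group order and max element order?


|ℤ_7 × ℤ_29| = 7 × 29 = 203
Max element order = lcm(7,29) = 203
Cyclic? Yes (gcd=1)

|ℤ_7×ℤ_29| = 203, max element order = 203


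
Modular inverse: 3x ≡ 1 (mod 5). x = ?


Use the extended Euclidean algorithm to write 1 = 3·s + 5·t; then s mod 5 is the inverse.
Euclidean algorithm:
  3 = 0·5 + 3
  5 = 1·3 + 2
  3 = 1·2 + 1
  2 = 2·1 + 0
gcd(3,5) = 1
Back-substitution gives: 3·(2) + 5·(-1) = 1
So 3⁻¹ ≡ 2 ≡ 2 (mod 5)
Check: 3 × 2 = 6 ≡ 1 (mod 5) ✓

3⁻¹ ≡ 2 (mod 5)


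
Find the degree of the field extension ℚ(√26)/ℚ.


√26 has minimal polynomial x² - 26 (irreducible over ℚ since 26 is squarefree)

[ℚ(√26)/ℚ] = 2


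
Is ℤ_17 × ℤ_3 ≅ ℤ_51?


Comparing ℤ_17 × ℤ_3 and ℤ_51:
gcd(17,3) = 1, so ℤ_17 × ℤ_3 ≅ ℤ_51 (CRT)

Yes, ℤ_17 × ℤ_3 ≅ ℤ_51


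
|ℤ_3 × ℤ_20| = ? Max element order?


|ℤ_3 × ℤ_20| = 3 × 20 = 60
Max element order = lcm(3,20) = 60
Cyclic? Yes (gcd=1)

|ℤ_3×ℤ_20| = 60, max element order = 60


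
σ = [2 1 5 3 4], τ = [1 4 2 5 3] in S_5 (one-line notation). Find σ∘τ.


σ∘τ: apply τ first, then σ
1 →τ 1 →σ 2
2 →τ 4 →σ 3
3 →τ 2 →σ 1
4 →τ 5 →σ 4
5 →τ 3 →σ 5

σ∘τ = [2 3 1 4 5]


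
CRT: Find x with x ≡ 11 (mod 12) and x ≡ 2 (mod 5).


m₁ = 12, m₂ = 5, gcd = 1, so CRT applies. M = m₁·m₂ = 60
Let M₁ = M/m₁ = 5, M₂ = M/m₂ = 12
Find y₁ ≡ M₁⁻¹ (mod m₁): 5⁻¹ ≡ 5 (mod 12)
Find y₂ ≡ M₂⁻¹ (mod m₂): 12⁻¹ ≡ 3 (mod 5)
x = a₁·M₁·y₁ + a₂·M₂·y₂ = 11·5·5 + 2·12·3 = 347
Reduce mod 60: x ≡ 47
Check: 47 mod 12 = 11 ✓, 47 mod 5 = 2 ✓

x ≡ 47 (mod 60)


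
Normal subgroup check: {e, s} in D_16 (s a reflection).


H = {e, s} in D_16 (s a reflection)
r·s·r⁻¹ = sr⁻² ≠ s for n ≥ 3, so {e, s} is not closed under conjugation

No, not a normal subgroup


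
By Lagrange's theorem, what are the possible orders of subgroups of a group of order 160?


Lagrange's theorem: |H| divides |G|
|G| = 160
Divisors of 160: 1, 2, 4, 5, 8, 10, 16, 20, 32, 40, 80, 160

Possible subgroup orders: {1, 2, 4, 5, 8, 10, 16, 20, 32, 40, 80, 160}


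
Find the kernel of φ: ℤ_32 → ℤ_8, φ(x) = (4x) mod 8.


Kernel = preimage of identity
ker(φ) = {x ∈ ℤ_32 : 4x ≡ 0 (mod 8)}. Since 8 | 32, φ is well-defined. The kernel is the cyclic subgroup ⟨2⟩ of ℤ_32 (order 16), i.e. {0, 2, 4, 6, 8, 10, 12, 14, 16, 18, 20, 22, 24, 26, 28, 30}

ker(φ) = {0, 2, 4, 6, 8, 10, 12, 14, 16, 18, 20, 22, 24, 26, 28, 30}


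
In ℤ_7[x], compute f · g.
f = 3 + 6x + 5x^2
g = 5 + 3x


Expand and collect like terms; reduce coefficients mod 7:
x^0: 3·5 = 15 ≡ 1 (mod 7)
x^1: 3·3 + 6·5 = 39 ≡ 4 (mod 7)
x^2: 6·3 + 5·5 = 43 ≡ 1 (mod 7)
x^3: 5·3 = 15 ≡ 1 (mod 7)
Result: 1 + 4x + x^2 + x^3

f · g = 1 + 4x + x^2 + x^3


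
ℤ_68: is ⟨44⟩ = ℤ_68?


g generates ℤ_n iff gcd(g, n) = 1
gcd(44, 68) = 4
Since gcd = 4 ≠ 1, ⟨44⟩ has order 17 < 68, so 44 is not a generator.

No, 44 does not generate ℤ_68


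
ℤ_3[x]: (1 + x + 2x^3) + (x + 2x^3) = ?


Add coefficients mod 3:
x^0: 1 + 0 = 1 (mod 3)
x^1: 1 + 1 = 2 (mod 3)
x^2: 0 + 0 = 0 (mod 3)
x^3: 2 + 2 = 1 (mod 3)
Result: 1 + 2x + x^3

f + g = 1 + 2x + x^3


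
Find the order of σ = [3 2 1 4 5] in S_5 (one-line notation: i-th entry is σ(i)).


Cycle decomposition: (1 3)
Cycle lengths: 2
Order = lcm(2) = 2

ord(σ) = 2


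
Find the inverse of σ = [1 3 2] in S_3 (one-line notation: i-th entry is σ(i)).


To find σ⁻¹, swap domain and range:
σ(1) = 1 → σ⁻¹(1) = 1
σ(2) = 3 → σ⁻¹(3) = 2
σ(3) = 2 → σ⁻¹(2) = 3

σ⁻¹ = [1 3 2]


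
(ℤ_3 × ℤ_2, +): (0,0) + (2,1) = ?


Operation: componentwise addition mod (3, 2)
(0,0) + (2,1) = ((a₁+b₁) mod 3, (a₂+b₂) mod 2) with a = (0,0), b = (2,1)

(0,0) + (2,1) = (2,1)


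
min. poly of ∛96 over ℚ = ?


∛96 satisfies x³ - 96 = 0, irreducible over ℚ (no rational root; 96 is not a perfect cube)

Minimal polynomial: x³ - 96


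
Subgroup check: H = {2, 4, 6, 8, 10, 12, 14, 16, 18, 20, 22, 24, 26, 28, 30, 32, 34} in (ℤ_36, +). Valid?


Subgroup test for H = {2, 4, 6, 8, 10, 12, 14, 16, 18, 20, 22, 24, 26, 28, 30, 32, 34} in (ℤ_36, +):
(1) 0 ∈ H? No
(2) Closure: for all a,b ∈ H, (a+b) mod 36 ∈ H? No  [counterexample: 2 + 34 = 0 ∉ H]
(3) Inverses: for all a ∈ H, -a mod 36 ∈ H? Yes

No, H is not a subgroup of ℤ_36


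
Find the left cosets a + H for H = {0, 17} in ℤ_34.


H = {0, 17}, |H| = 2
Number of cosets = |G|/|H| = 34/2 = 17
0 + H = {0, 17}
1 + H = {1, 18}
2 + H = {2, 19}
3 + H = {3, 20}
4 + H = {4, 21}
5 + H = {5, 22}
6 + H = {6, 23}
7 + H = {7, 24}
8 + H = {8, 25}
9 + H = {9, 26}
10 + H = {10, 27}
11 + H = {11, 28}
12 + H = {12, 29}
13 + H = {13, 30}
14 + H = {14, 31}
15 + H = {15, 32}
16 + H = {16, 33}

Cosets: 0+H={0,17}; 1+H={1,18}; 2+H={2,19}; 3+H={3,20}; 4+H={4,21}; 5+H={5,22}; 6+H={6,23}; 7+H={7,24}; 8+H={8,25}; 9+H={9,26}; 10+H={10,27}; 11+H={11,28}; 12+H={12,29}; 13+H={13,30}; 14+H={14,31}; 15+H={15,32}; 16+H={16,33}


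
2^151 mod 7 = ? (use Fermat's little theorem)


Fermat's little theorem: if p is prime and gcd(a,p)=1, then a^(p-1) ≡ 1 (mod p)
p = 7 is prime, gcd(2,7) = 1
Reduce exponent: 151 mod 6 = 1
So 2^151 ≡ 2^1 (mod 7)
2^1 mod 7 = 2

2^151 ≡ 2 (mod 7)
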